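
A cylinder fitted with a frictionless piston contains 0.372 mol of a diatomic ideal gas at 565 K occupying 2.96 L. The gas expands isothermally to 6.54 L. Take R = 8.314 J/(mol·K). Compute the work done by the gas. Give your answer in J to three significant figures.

Isothermal: W = nRT ln(V₂/V₁).
W = (0.372)(8.314)(565) × ln(6.54/2.96)
  = 1747 × 0.7927
W_by_gas = 1385 J.

W ≈ 1390 J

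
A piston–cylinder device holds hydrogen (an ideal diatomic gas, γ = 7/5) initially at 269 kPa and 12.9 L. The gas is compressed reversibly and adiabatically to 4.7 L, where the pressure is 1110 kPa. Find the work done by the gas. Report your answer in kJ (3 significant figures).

Adiabatic: W = (P₁V₁ − P₂V₂)/(γ − 1) with γ = 7/5.
P₁V₁ = 3470 J, P₂V₂ = 5217 J.
W = (3470 − 5217) / 0.4 = -4367 J.

W ≈ -4.37 kJ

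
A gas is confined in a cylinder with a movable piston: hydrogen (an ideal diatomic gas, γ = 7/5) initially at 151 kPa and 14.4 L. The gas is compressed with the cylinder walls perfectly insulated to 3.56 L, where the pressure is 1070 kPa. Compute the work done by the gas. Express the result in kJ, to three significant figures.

Adiabatic: W = (P₁V₁ − P₂V₂)/(γ − 1) with γ = 7/5.
P₁V₁ = 2174 J, P₂V₂ = 3809 J.
W = (2174 − 3809) / 0.4 = -4087 J.

W ≈ -4.09 kJ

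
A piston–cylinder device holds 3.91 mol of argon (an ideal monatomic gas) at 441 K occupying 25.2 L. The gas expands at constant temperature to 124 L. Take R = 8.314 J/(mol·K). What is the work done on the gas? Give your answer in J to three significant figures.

W ≈ -22800 J

Isothermal: W = nRT ln(V₂/V₁).
W = (3.91)(8.314)(441) × ln(124/25.2)
  = 14336 × 1.593
W_by_gas = 22843 J; work on gas = −W_by = -22843 J.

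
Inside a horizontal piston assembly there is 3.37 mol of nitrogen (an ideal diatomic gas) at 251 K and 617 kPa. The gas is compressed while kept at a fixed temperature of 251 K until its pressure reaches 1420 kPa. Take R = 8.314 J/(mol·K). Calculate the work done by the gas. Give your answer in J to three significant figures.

Isothermal process: W = nRT ln(V₂/V₁) = nRT ln(P₁/P₂).
W = (3.37)(8.314)(251) × ln(617/1420)
  = 7033 × ln(0.4345) = 7033 × -0.8335
W_by_gas = -5862 J.

W ≈ -5860 J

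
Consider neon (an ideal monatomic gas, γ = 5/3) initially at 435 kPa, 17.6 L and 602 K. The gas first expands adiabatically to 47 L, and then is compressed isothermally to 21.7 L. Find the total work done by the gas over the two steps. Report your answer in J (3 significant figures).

Step 1 (adiabatic): W = (P₁V₁ − P₂V₂)/(γ−1) = (7656 − 3978)/0.667 = 5518 J.
After step 1: P = 84.63 kPa, V = 47 L, T = 312.8 K.
Step 2 (isothermal): W = P₁V₁ ln(V₂/V₁) = (3978) ln(21.7/47) = -3074 J.
W_total = 5518 − 3074 = 2444 J.

W_total ≈ 2440 J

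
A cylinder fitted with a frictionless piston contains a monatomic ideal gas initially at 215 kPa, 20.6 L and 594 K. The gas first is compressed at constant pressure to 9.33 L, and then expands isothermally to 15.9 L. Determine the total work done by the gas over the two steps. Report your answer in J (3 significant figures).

W_total ≈ -1350 J

Step 1 (isobaric): W = PΔV = (215 kPa)(9.33 − 20.6 L) = -2423 J.
After step 1: P = 215 kPa, V = 9.33 L, T = 269 K.
Step 2 (isothermal): W = P₁V₁ ln(V₂/V₁) = (2006) ln(15.9/9.33) = 1069 J.
W_total = -2423 + 1069 = -1354 J.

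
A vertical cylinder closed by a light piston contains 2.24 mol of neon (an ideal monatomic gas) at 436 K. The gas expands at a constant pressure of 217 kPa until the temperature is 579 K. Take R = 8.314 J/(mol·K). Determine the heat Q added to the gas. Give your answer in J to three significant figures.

Isobaric: W = nRΔT = (2.24)(8.314)(143) = 2663 J.
ΔU = nCᵥΔT with Cᵥ = 3R/2: ΔU = (2.24)(12.47)(143) = 3995 J.
Q = ΔU + W = 3995 + 2663 = 6658 J.

Q ≈ 6660 J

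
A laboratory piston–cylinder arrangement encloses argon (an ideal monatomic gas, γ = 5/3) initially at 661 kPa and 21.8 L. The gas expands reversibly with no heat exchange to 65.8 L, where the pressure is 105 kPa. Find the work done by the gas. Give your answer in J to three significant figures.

Adiabatic: W = (P₁V₁ − P₂V₂)/(γ − 1) with γ = 5/3.
P₁V₁ = 14410 J, P₂V₂ = 6909 J.
W = (14410 − 6909) / 0.6667 = 11251 J.

W ≈ 11300 J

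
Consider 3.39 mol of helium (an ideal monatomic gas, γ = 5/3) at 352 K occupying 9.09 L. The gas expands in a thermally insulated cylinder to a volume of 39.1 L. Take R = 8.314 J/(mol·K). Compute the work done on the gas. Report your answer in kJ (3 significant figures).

W ≈ -9.25 kJ

Adiabatic: TV^(γ−1) = const with γ = 5/3.
T₂ = T₁ (V₁/V₂)^(γ−1) = 352 × (9.09/39.1)^0.667 = 352 × 0.3781 = 133.1 K.
W_by = nCᵥ(T₁ − T₂) = (3.39)(12.47)(352 − 133.1) = 9255 J.
Work on gas = −W_by = -9255 J.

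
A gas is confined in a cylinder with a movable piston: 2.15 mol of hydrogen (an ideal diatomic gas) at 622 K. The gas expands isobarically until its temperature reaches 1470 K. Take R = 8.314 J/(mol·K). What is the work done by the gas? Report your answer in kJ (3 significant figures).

W ≈ 15.2 kJ

Isobaric: W = P ΔV = nR ΔT.
W = (2.15)(8.314)(1470 − 622) = 15158 J.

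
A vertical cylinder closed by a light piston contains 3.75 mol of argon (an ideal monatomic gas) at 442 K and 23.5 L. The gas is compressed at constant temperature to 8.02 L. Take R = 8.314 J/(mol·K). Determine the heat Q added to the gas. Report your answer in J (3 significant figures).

Isothermal ⇒ ΔU = 0, so Q = W = nRT ln(V₂/V₁).
Q = (3.75)(8.314)(442) ln(8.02/23.5) = 13780 × -1.075 = -14815 J.

Q ≈ -14800 J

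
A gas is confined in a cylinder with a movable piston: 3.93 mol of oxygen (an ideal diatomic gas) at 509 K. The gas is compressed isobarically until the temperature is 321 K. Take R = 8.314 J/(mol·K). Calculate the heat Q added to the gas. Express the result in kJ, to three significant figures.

Q ≈ -21.5 kJ

Isobaric: W = nRΔT = (3.93)(8.314)(-188) = -6143 J.
ΔU = nCᵥΔT with Cᵥ = 5R/2: ΔU = (3.93)(20.79)(-188) = -15357 J.
Q = ΔU + W = -15357 − 6143 = -21500 J.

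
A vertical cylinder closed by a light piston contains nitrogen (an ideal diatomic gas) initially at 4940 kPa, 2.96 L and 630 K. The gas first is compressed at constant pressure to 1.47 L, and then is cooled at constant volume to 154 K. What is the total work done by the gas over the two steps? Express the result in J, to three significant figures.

W_total ≈ -7360 J

Step 1 (isobaric): W = PΔV = (4940 kPa)(1.47 − 2.96 L) = -7361 J.
Step 2 (isochoric): W = 0 (constant volume).
W_total = -7361 + 0 = -7361 J.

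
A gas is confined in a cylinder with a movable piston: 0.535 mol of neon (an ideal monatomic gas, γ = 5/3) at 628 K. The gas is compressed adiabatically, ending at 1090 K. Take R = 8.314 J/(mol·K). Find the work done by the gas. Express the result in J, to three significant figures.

Adiabatic ⇒ Q = 0, so W_by = −ΔU = nCᵥ(T₁ − T₂).
Cᵥ = 3R/2 = 12.47 J/(mol·K).
W = (0.535)(12.47)(628 − 1090) = -3082 J.

W ≈ -3080 J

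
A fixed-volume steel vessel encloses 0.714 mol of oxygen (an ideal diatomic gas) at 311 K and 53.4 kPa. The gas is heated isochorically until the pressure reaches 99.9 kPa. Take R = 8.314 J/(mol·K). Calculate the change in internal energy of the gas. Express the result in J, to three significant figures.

ΔU ≈ 4020 J

Constant volume ⇒ W = 0, so Q = ΔU = nCᵥΔT with Cᵥ = 5R/2 = 20.79 J/(mol·K).
At constant V, T₂/T₁ = P₂/P₁ ⇒ ΔT = T₁(P₂/P₁ − 1) = 311·(99.9/53.4 − 1) = 270.8 K.
ΔU = (0.714)(20.79)(270.8) = 4019 J.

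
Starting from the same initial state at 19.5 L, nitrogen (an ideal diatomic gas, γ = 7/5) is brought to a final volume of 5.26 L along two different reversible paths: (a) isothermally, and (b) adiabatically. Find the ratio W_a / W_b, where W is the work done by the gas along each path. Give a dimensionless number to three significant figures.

W_a / W_b ≈ 0.761

Path (a) isothermal: W = P₁V₁ ln(V₂/V₁) → W_a/(P₁V₁) = -1.31.
Path (b) adiabatic: W = P₁V₁(1 − (V₁/V₂)^(γ−1))/(γ−1) → W_b/(P₁V₁) = -1.722.
W_a / W_b = -1.31 / -1.722 = 0.7607.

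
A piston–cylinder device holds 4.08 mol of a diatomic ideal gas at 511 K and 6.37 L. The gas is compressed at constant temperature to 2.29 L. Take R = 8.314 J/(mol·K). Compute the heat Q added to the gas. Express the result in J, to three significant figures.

Isothermal ⇒ ΔU = 0, so Q = W = nRT ln(V₂/V₁).
Q = (4.08)(8.314)(511) ln(2.29/6.37) = 17334 × -1.023 = -17733 J.

Q ≈ -17700 J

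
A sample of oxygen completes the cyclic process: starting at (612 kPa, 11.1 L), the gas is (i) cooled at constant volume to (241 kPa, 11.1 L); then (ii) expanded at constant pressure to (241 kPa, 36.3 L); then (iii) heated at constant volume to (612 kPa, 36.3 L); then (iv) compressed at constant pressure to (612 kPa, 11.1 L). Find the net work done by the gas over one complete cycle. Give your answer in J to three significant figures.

Constant-volume legs do no work.
W(ii) = (241)(36.3 − 11.1) = 6073 J; W(iv) = (612)(11.1 − 36.3) = -15422 J.
W_net = 6073 − 15422 = -9349 J (the counter-clockwise enclosed area).

W_net ≈ -9350 J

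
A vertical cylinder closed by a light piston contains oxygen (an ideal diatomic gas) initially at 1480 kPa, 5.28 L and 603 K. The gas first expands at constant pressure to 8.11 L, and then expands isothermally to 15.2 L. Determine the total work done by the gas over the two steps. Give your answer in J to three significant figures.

Step 1 (isobaric): W = PΔV = (1480 kPa)(8.11 − 5.28 L) = 4188 J.
After step 1: P = 1480 kPa, V = 8.11 L, T = 926.2 K.
Step 2 (isothermal): W = P₁V₁ ln(V₂/V₁) = (12003) ln(15.2/8.11) = 7540 J.
W_total = 4188 + 7540 = 11729 J.

W_total ≈ 11700 J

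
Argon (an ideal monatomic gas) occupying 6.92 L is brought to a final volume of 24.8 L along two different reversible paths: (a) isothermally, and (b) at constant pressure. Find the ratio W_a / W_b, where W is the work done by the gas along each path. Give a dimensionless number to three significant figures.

W_a / W_b ≈ 0.494

Path (a) isothermal: W = P₁V₁ ln(V₂/V₁) → W_a/(P₁V₁) = 1.276.
Path (b) isobaric: W = P₁(V₂ − V₁) → W_b/(P₁V₁) = 2.584.
W_a / W_b = 1.276 / 2.584 = 0.494.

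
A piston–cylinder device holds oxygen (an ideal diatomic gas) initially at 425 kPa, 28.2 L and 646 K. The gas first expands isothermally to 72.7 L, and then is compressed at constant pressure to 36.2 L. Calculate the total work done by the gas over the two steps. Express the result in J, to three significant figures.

W_total ≈ 5330 J

Step 1 (isothermal): W = P₁V₁ ln(V₂/V₁) = (11985) ln(72.7/28.2) = 11350 J.
After step 1: P = 164.9 kPa, V = 72.7 L, T = 646 K.
Step 2 (isobaric): W = PΔV = (164.9 kPa)(36.2 − 72.7 L) = -6017 J.
W_total = 11350 − 6017 = 5333 J.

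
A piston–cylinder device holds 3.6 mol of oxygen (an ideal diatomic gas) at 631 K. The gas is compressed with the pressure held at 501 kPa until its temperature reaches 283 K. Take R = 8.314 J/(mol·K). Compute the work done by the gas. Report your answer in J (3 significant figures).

Isobaric: W = P ΔV = nR ΔT.
W = (3.6)(8.314)(283 − 631) = -10416 J.

W ≈ -10400 J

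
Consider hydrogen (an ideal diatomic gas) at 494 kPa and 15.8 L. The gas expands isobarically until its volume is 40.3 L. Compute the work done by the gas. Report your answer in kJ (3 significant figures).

Isobaric: W = P ΔV.
W = (494 kPa)(40.3 − 15.8 L) = (494)(24.5) = 12103 J.

W ≈ 12.1 kJ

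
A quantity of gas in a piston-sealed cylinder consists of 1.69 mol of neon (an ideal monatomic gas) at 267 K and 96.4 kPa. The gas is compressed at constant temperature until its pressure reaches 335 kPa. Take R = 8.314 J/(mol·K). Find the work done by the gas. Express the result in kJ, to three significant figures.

Isothermal process: W = nRT ln(V₂/V₁) = nRT ln(P₁/P₂).
W = (1.69)(8.314)(267) × ln(96.4/335)
  = 3752 × ln(0.2878) = 3752 × -1.246
W_by_gas = -4673 J.

W ≈ -4.67 kJ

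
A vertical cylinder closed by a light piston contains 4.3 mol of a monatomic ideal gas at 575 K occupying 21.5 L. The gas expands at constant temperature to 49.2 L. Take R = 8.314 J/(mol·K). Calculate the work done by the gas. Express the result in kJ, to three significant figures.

Isothermal: W = nRT ln(V₂/V₁).
W = (4.3)(8.314)(575) × ln(49.2/21.5)
  = 20556 × 0.8278
W_by_gas = 17017 J.

W ≈ 17.0 kJ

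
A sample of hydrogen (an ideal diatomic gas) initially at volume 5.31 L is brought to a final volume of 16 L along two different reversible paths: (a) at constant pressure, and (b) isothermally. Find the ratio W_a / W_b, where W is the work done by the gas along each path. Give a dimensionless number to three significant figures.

W_a / W_b ≈ 1.83

Path (a) isobaric: W = P₁(V₂ − V₁) → W_a/(P₁V₁) = 2.013.
Path (b) isothermal: W = P₁V₁ ln(V₂/V₁) → W_b/(P₁V₁) = 1.103.
W_a / W_b = 2.013 / 1.103 = 1.825.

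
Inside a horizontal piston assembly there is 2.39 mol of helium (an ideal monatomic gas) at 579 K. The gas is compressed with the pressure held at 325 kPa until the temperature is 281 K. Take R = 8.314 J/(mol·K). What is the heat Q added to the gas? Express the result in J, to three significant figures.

Q ≈ -14800 J

Isobaric: W = nRΔT = (2.39)(8.314)(-298) = -5921 J.
ΔU = nCᵥΔT with Cᵥ = 3R/2: ΔU = (2.39)(12.47)(-298) = -8882 J.
Q = ΔU + W = -8882 − 5921 = -14803 J.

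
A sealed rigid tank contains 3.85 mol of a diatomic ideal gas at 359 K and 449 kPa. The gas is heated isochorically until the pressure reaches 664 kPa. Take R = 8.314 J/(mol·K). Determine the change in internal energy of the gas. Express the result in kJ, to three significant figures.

ΔU ≈ 13.8 kJ

Constant volume ⇒ W = 0, so Q = ΔU = nCᵥΔT with Cᵥ = 5R/2 = 20.79 J/(mol·K).
At constant V, T₂/T₁ = P₂/P₁ ⇒ ΔT = T₁(P₂/P₁ − 1) = 359·(664/449 − 1) = 171.9 K.
ΔU = (3.85)(20.79)(171.9) = 13756 J.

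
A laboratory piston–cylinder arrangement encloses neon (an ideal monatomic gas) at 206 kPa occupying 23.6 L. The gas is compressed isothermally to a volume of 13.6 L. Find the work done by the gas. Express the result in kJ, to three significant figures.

W ≈ -2.68 kJ

Isothermal: W = nRT ln(V₂/V₁) = P₁V₁ ln(V₂/V₁).
P₁V₁ = (206 kPa)(23.6 L) = 4862 J.
W = 4862 × ln(13.6/23.6) = 4862 × -0.5512
W_by_gas = -2680 J.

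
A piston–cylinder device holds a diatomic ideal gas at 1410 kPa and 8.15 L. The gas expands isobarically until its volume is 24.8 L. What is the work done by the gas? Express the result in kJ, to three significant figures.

W ≈ 23.5 kJ

Isobaric: W = P ΔV.
W = (1410 kPa)(24.8 − 8.15 L) = (1410)(16.65) = 23476 J.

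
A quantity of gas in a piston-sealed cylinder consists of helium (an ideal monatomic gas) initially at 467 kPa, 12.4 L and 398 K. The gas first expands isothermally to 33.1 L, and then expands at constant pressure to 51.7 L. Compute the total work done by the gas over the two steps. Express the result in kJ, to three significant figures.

Step 1 (isothermal): W = P₁V₁ ln(V₂/V₁) = (5791) ln(33.1/12.4) = 5686 J.
After step 1: P = 174.9 kPa, V = 33.1 L, T = 398 K.
Step 2 (isobaric): W = PΔV = (174.9 kPa)(51.7 − 33.1 L) = 3254 J.
W_total = 5686 + 3254 = 8940 J.

W_total ≈ 8.94 kJ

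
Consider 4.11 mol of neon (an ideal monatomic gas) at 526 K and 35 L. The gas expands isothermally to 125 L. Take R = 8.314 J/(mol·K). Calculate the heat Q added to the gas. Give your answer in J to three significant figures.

Q ≈ 22900 J

Isothermal ⇒ ΔU = 0, so Q = W = nRT ln(V₂/V₁).
Q = (4.11)(8.314)(526) ln(125/35) = 17974 × 1.273 = 22880 J.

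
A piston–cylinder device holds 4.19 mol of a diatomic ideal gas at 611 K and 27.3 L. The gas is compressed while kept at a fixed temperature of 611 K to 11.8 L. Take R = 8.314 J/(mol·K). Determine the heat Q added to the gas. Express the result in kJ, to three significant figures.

Isothermal ⇒ ΔU = 0, so Q = W = nRT ln(V₂/V₁).
Q = (4.19)(8.314)(611) ln(11.8/27.3) = 21285 × -0.8388 = -17853 J.

Q ≈ -17.9 kJ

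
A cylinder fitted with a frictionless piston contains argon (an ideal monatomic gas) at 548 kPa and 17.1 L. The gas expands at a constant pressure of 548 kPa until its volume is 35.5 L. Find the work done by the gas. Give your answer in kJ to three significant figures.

Isobaric: W = P ΔV.
W = (548 kPa)(35.5 − 17.1 L) = (548)(18.4) = 10083 J.

W ≈ 10.1 kJ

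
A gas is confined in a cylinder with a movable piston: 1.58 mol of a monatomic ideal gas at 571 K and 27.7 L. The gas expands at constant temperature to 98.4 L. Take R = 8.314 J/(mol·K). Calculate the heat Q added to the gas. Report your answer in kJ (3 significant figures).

Isothermal ⇒ ΔU = 0, so Q = W = nRT ln(V₂/V₁).
Q = (1.58)(8.314)(571) ln(98.4/27.7) = 7501 × 1.268 = 9508 J.

Q ≈ 9.51 kJ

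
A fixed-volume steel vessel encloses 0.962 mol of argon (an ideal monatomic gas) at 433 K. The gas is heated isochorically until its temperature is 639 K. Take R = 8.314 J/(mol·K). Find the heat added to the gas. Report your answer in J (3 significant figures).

Constant volume ⇒ W = 0, so Q = ΔU = nCᵥΔT with Cᵥ = 3R/2 = 12.47 J/(mol·K).
ΔU = (0.962)(12.47)(639 − 433) = 2471 J.

Q ≈ 2470 J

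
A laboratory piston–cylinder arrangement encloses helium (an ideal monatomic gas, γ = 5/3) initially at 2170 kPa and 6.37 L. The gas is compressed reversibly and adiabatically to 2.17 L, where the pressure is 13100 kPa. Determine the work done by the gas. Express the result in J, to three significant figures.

W ≈ -21900 J

Adiabatic: W = (P₁V₁ − P₂V₂)/(γ − 1) with γ = 5/3.
P₁V₁ = 13823 J, P₂V₂ = 28427 J.
W = (13823 − 28427) / 0.6667 = -21906 J.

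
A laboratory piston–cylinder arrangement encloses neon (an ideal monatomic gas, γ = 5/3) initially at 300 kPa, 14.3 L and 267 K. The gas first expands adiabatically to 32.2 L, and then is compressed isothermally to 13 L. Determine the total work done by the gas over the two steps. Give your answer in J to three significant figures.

Step 1 (adiabatic): W = (P₁V₁ − P₂V₂)/(γ−1) = (4290 − 2497)/0.667 = 2689 J.
After step 1: P = 77.55 kPa, V = 32.2 L, T = 155.4 K.
Step 2 (isothermal): W = P₁V₁ ln(V₂/V₁) = (2497) ln(13/32.2) = -2265 J.
W_total = 2689 − 2265 = 424.3 J.

W_total ≈ 424 J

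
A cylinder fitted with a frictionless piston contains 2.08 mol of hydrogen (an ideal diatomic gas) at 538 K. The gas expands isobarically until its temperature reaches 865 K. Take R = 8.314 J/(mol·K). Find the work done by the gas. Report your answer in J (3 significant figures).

Isobaric: W = P ΔV = nR ΔT.
W = (2.08)(8.314)(865 − 538) = 5655 J.

W ≈ 5650 J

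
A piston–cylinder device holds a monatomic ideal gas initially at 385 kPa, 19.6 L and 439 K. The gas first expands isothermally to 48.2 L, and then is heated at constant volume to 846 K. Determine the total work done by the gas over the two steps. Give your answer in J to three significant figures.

W_total ≈ 6790 J

Step 1 (isothermal): W = P₁V₁ ln(V₂/V₁) = (7546) ln(48.2/19.6) = 6790 J.
Step 2 (isochoric): W = 0 (constant volume).
W_total = 6790 + 0 = 6790 J.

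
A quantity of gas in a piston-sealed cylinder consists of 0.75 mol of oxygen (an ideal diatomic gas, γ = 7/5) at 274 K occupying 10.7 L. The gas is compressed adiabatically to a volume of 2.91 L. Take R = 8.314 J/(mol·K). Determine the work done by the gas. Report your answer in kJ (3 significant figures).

W ≈ -2.92 kJ

Adiabatic: TV^(γ−1) = const with γ = 7/5.
T₂ = T₁ (V₁/V₂)^(γ−1) = 274 × (10.7/2.91)^0.4 = 274 × 1.683 = 461.3 K.
W_by = nCᵥ(T₁ − T₂) = (0.75)(20.79)(274 − 461.3) = -2919 J.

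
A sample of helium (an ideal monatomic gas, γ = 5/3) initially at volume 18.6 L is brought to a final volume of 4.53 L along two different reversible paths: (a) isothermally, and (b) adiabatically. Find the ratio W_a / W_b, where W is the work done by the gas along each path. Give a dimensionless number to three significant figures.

Path (a) isothermal: W = P₁V₁ ln(V₂/V₁) → W_a/(P₁V₁) = -1.412.
Path (b) adiabatic: W = P₁V₁(1 − (V₁/V₂)^(γ−1))/(γ−1) → W_b/(P₁V₁) = -2.346.
W_a / W_b = -1.412 / -2.346 = 0.602.

W_a / W_b ≈ 0.602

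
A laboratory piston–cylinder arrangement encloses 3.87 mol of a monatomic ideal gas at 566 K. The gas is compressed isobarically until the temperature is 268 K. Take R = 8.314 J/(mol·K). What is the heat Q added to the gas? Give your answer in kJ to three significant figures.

Isobaric: W = nRΔT = (3.87)(8.314)(-298) = -9588 J.
ΔU = nCᵥΔT with Cᵥ = 3R/2: ΔU = (3.87)(12.47)(-298) = -14382 J.
Q = ΔU + W = -14382 − 9588 = -23971 J.

Q ≈ -24.0 kJ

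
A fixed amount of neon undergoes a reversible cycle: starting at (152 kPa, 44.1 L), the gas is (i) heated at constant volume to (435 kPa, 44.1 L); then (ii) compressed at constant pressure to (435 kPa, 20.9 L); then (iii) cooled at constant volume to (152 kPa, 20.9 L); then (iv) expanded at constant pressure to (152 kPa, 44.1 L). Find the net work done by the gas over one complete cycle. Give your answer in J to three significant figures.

W_net ≈ -6570 J

Constant-volume legs do no work.
W(ii) = (435)(20.9 − 44.1) = -10092 J; W(iv) = (152)(44.1 − 20.9) = 3526 J.
W_net = -10092 + 3526 = -6566 J (the counter-clockwise enclosed area).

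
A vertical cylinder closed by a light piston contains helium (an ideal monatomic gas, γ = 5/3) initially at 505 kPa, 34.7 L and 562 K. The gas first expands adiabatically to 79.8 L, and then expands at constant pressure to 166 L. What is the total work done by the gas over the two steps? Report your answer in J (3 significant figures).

Step 1 (adiabatic): W = (P₁V₁ − P₂V₂)/(γ−1) = (17524 − 10058)/0.667 = 11198 J.
After step 1: P = 126 kPa, V = 79.8 L, T = 322.6 K.
Step 2 (isobaric): W = PΔV = (126 kPa)(166 − 79.8 L) = 10864 J.
W_total = 11198 + 10864 = 22063 J.

W_total ≈ 22100 J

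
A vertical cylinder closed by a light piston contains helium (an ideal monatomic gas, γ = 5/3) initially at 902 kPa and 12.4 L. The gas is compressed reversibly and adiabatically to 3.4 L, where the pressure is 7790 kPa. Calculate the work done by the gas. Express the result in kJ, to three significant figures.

Adiabatic: W = (P₁V₁ − P₂V₂)/(γ − 1) with γ = 5/3.
P₁V₁ = 11185 J, P₂V₂ = 26486 J.
W = (11185 − 26486) / 0.6667 = -22952 J.

W ≈ -23.0 kJ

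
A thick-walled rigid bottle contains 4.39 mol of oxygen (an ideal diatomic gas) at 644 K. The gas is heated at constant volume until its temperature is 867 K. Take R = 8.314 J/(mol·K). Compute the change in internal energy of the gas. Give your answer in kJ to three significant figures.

ΔU ≈ 20.3 kJ

Constant volume ⇒ W = 0, so Q = ΔU = nCᵥΔT with Cᵥ = 5R/2 = 20.79 J/(mol·K).
ΔU = (4.39)(20.79)(867 − 644) = 20348 J.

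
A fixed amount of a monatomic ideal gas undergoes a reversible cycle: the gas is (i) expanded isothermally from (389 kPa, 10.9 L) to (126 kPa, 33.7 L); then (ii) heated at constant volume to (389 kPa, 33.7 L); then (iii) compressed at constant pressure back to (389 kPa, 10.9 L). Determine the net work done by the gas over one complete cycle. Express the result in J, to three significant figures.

Leg (i): W = PᵢVᵢ ln(V_f/Vᵢ) = (4240) ln(33.7/10.9) = 4786 J.
Leg (ii): W = 0.
Leg (iii): W = PΔV = (389)(10.9 − 33.7) = -8869 J.
W_net = 4786 − 8869 = -4083 J.

W_net ≈ -4080 J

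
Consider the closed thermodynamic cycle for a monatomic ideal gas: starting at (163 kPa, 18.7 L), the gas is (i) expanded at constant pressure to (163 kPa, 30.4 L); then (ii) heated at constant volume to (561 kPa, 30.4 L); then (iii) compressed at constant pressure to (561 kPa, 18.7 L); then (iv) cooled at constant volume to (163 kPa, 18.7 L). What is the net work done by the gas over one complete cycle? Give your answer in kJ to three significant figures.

Constant-volume legs do no work.
W(i) = (163)(30.4 − 18.7) = 1907 J; W(iii) = (561)(18.7 − 30.4) = -6564 J.
W_net = 1907 − 6564 = -4657 J (the counter-clockwise enclosed area).

W_net ≈ -4.66 kJ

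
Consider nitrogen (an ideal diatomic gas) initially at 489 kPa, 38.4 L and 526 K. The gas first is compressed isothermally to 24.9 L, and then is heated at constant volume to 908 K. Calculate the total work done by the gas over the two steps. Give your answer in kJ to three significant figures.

W_total ≈ -8.13 kJ

Step 1 (isothermal): W = P₁V₁ ln(V₂/V₁) = (18778) ln(24.9/38.4) = -8134 J.
Step 2 (isochoric): W = 0 (constant volume).
W_total = -8134 + 0 = -8134 J.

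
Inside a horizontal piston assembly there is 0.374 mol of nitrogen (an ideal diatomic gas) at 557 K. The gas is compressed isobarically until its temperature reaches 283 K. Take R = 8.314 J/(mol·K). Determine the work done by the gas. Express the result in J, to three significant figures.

Isobaric: W = P ΔV = nR ΔT.
W = (0.374)(8.314)(283 − 557) = -852 J.

W ≈ -852 J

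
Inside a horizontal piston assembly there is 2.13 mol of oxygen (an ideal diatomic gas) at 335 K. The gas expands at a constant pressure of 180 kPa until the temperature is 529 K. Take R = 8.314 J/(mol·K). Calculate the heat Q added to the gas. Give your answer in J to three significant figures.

Isobaric: W = nRΔT = (2.13)(8.314)(194) = 3436 J.
ΔU = nCᵥΔT with Cᵥ = 5R/2: ΔU = (2.13)(20.79)(194) = 8589 J.
Q = ΔU + W = 8589 + 3436 = 12024 J.

Q ≈ 12000 J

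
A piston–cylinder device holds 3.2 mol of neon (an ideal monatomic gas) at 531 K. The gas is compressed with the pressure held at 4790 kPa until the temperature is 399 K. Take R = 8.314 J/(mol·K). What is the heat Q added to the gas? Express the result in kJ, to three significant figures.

Q ≈ -8.78 kJ

Isobaric: W = nRΔT = (3.2)(8.314)(-132) = -3512 J.
ΔU = nCᵥΔT with Cᵥ = 3R/2: ΔU = (3.2)(12.47)(-132) = -5268 J.
Q = ΔU + W = -5268 − 3512 = -8780 J.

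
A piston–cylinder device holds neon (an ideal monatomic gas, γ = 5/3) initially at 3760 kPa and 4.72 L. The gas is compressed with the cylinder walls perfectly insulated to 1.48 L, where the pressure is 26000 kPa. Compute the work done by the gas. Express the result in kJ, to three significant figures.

W ≈ -31.1 kJ

Adiabatic: W = (P₁V₁ − P₂V₂)/(γ − 1) with γ = 5/3.
P₁V₁ = 17747 J, P₂V₂ = 38480 J.
W = (17747 − 38480) / 0.6667 = -31099 J.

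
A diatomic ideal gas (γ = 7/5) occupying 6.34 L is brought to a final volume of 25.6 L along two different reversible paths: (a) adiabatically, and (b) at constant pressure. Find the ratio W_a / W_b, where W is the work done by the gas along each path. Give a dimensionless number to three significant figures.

W_a / W_b ≈ 0.352

Path (a) adiabatic: W = P₁V₁(1 − (V₁/V₂)^(γ−1))/(γ−1) → W_a/(P₁V₁) = 1.07.
Path (b) isobaric: W = P₁(V₂ − V₁) → W_b/(P₁V₁) = 3.038.
W_a / W_b = 1.07 / 3.038 = 0.3521.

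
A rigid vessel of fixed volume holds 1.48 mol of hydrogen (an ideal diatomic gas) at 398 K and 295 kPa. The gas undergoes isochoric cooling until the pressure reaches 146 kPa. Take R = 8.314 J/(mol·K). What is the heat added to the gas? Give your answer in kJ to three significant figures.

Constant volume ⇒ W = 0, so Q = ΔU = nCᵥΔT with Cᵥ = 5R/2 = 20.79 J/(mol·K).
At constant V, T₂/T₁ = P₂/P₁ ⇒ ΔT = T₁(P₂/P₁ − 1) = 398·(146/295 − 1) = -201 K.
ΔU = (1.48)(20.79)(-201) = -6184 J.

Q ≈ -6.18 kJ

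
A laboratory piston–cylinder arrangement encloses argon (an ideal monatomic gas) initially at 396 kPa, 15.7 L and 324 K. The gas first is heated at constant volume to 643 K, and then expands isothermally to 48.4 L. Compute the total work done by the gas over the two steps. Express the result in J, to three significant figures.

Step 1 (isochoric): W = 0 (constant volume).
After step 1: P = 785.9 kPa (V unchanged).
Step 2 (isothermal): W = P₁V₁ ln(V₂/V₁) = (12338) ln(48.4/15.7) = 13891 J.
W_total = 0 + 13891 = 13891 J.

W_total ≈ 13900 J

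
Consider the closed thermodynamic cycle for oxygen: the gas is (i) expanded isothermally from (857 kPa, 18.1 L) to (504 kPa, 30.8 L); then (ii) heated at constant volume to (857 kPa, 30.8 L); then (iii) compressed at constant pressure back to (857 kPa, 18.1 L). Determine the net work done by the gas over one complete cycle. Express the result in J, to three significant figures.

Leg (i): W = PᵢVᵢ ln(V_f/Vᵢ) = (15512) ln(30.8/18.1) = 8246 J.
Leg (ii): W = 0.
Leg (iii): W = PΔV = (857)(18.1 − 30.8) = -10884 J.
W_net = 8246 − 10884 = -2638 J.

W_net ≈ -2640 J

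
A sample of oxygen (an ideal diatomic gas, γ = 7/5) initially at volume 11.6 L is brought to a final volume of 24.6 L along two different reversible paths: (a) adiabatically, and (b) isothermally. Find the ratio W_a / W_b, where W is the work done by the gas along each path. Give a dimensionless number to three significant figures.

Path (a) adiabatic: W = P₁V₁(1 − (V₁/V₂)^(γ−1))/(γ−1) → W_a/(P₁V₁) = 0.6492.
Path (b) isothermal: W = P₁V₁ ln(V₂/V₁) → W_b/(P₁V₁) = 0.7517.
W_a / W_b = 0.6492 / 0.7517 = 0.8637.

W_a / W_b ≈ 0.864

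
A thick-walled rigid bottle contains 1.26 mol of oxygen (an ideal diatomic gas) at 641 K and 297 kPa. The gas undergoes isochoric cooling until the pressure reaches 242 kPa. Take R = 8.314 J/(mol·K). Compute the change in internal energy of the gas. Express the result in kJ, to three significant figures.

Constant volume ⇒ W = 0, so Q = ΔU = nCᵥΔT with Cᵥ = 5R/2 = 20.79 J/(mol·K).
At constant V, T₂/T₁ = P₂/P₁ ⇒ ΔT = T₁(P₂/P₁ − 1) = 641·(242/297 − 1) = -118.7 K.
ΔU = (1.26)(20.79)(-118.7) = -3109 J.

ΔU ≈ -3.11 kJ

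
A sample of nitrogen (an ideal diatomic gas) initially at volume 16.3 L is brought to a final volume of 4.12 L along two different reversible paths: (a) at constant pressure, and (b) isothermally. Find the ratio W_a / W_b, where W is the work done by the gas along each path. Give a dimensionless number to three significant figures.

Path (a) isobaric: W = P₁(V₂ − V₁) → W_a/(P₁V₁) = -0.7472.
Path (b) isothermal: W = P₁V₁ ln(V₂/V₁) → W_b/(P₁V₁) = -1.375.
W_a / W_b = -0.7472 / -1.375 = 0.5433.

W_a / W_b ≈ 0.543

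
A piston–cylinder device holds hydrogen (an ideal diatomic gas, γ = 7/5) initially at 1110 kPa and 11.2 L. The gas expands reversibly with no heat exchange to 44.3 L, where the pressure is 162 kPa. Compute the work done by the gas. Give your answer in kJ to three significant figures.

W ≈ 13.1 kJ

Adiabatic: W = (P₁V₁ − P₂V₂)/(γ − 1) with γ = 7/5.
P₁V₁ = 12432 J, P₂V₂ = 7177 J.
W = (12432 − 7177) / 0.4 = 13139 J.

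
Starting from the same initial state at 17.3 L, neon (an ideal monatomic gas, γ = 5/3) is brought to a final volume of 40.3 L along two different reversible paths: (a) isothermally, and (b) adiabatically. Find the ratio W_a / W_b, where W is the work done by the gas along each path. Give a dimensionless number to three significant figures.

Path (a) isothermal: W = P₁V₁ ln(V₂/V₁) → W_a/(P₁V₁) = 0.8456.
Path (b) adiabatic: W = P₁V₁(1 − (V₁/V₂)^(γ−1))/(γ−1) → W_b/(P₁V₁) = 0.6464.
W_a / W_b = 0.8456 / 0.6464 = 1.308.

W_a / W_b ≈ 1.31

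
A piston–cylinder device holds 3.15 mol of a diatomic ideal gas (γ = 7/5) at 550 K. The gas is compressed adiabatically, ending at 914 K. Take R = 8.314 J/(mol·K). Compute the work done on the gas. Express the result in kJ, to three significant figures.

W ≈ 23.8 kJ

Adiabatic ⇒ Q = 0, so W_by = −ΔU = nCᵥ(T₁ − T₂).
Cᵥ = 5R/2 = 20.79 J/(mol·K).
W = (3.15)(20.79)(550 − 914) = -23832 J.
Work on gas = −W_by = 23832 J.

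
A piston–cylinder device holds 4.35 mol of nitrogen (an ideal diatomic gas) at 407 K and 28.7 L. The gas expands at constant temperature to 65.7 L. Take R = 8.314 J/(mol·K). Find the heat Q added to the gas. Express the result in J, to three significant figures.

Isothermal ⇒ ΔU = 0, so Q = W = nRT ln(V₂/V₁).
Q = (4.35)(8.314)(407) ln(65.7/28.7) = 14720 × 0.8282 = 12191 J.

Q ≈ 12200 J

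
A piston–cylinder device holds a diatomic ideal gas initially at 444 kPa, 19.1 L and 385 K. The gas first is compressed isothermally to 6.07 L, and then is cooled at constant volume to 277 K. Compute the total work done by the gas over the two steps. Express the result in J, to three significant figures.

Step 1 (isothermal): W = P₁V₁ ln(V₂/V₁) = (8480) ln(6.07/19.1) = -9721 J.
Step 2 (isochoric): W = 0 (constant volume).
W_total = -9721 + 0 = -9721 J.

W_total ≈ -9720 J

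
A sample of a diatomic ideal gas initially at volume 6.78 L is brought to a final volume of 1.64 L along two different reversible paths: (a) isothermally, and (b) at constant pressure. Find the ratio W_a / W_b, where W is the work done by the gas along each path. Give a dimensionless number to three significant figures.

W_a / W_b ≈ 1.87

Path (a) isothermal: W = P₁V₁ ln(V₂/V₁) → W_a/(P₁V₁) = -1.419.
Path (b) isobaric: W = P₁(V₂ − V₁) → W_b/(P₁V₁) = -0.7581.
W_a / W_b = -1.419 / -0.7581 = 1.872.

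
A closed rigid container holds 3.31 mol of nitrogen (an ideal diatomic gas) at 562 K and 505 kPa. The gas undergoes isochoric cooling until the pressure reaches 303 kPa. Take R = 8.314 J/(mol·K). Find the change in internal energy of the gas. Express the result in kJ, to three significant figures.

ΔU ≈ -15.5 kJ

Constant volume ⇒ W = 0, so Q = ΔU = nCᵥΔT with Cᵥ = 5R/2 = 20.79 J/(mol·K).
At constant V, T₂/T₁ = P₂/P₁ ⇒ ΔT = T₁(P₂/P₁ − 1) = 562·(303/505 − 1) = -224.8 K.
ΔU = (3.31)(20.79)(-224.8) = -15466 J.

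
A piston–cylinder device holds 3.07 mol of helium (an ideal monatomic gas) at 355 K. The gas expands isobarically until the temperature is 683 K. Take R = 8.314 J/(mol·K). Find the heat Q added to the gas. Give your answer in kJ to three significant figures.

Q ≈ 20.9 kJ

Isobaric: W = nRΔT = (3.07)(8.314)(328) = 8372 J.
ΔU = nCᵥΔT with Cᵥ = 3R/2: ΔU = (3.07)(12.47)(328) = 12558 J.
Q = ΔU + W = 12558 + 8372 = 20930 J.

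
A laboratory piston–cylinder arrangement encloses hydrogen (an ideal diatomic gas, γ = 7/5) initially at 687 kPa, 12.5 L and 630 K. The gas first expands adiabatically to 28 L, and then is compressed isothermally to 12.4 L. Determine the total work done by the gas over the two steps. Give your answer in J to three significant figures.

Step 1 (adiabatic): W = (P₁V₁ − P₂V₂)/(γ−1) = (8588 − 6220)/0.4 = 5920 J.
After step 1: P = 222.1 kPa, V = 28 L, T = 456.3 K.
Step 2 (isothermal): W = P₁V₁ ln(V₂/V₁) = (6220) ln(12.4/28) = -5066 J.
W_total = 5920 − 5066 = 853.6 J.

W_total ≈ 854 J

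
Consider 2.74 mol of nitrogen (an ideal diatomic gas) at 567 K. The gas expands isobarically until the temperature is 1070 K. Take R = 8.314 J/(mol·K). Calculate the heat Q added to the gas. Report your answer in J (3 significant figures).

Q ≈ 40100 J

Isobaric: W = nRΔT = (2.74)(8.314)(503) = 11459 J.
ΔU = nCᵥΔT with Cᵥ = 5R/2: ΔU = (2.74)(20.79)(503) = 28646 J.
Q = ΔU + W = 28646 + 11459 = 40105 J.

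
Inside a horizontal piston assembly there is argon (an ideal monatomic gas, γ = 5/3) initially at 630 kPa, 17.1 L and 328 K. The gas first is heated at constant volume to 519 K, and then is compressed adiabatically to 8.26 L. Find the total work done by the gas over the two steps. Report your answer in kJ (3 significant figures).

W_total ≈ -16.0 kJ

Step 1 (isochoric): W = 0 (constant volume).
After step 1: P = 996.9 kPa (V unchanged).
Step 2 (adiabatic): W = (P₁V₁ − P₂V₂)/(γ−1) = (17046 − 27689)/0.667 = -15964 J.
W_total = 0 − 15964 = -15964 J.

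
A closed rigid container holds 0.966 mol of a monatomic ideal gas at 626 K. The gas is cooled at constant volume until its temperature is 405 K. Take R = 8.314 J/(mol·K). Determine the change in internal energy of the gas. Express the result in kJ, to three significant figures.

Constant volume ⇒ W = 0, so Q = ΔU = nCᵥΔT with Cᵥ = 3R/2 = 12.47 J/(mol·K).
ΔU = (0.966)(12.47)(405 − 626) = -2662 J.

ΔU ≈ -2.66 kJ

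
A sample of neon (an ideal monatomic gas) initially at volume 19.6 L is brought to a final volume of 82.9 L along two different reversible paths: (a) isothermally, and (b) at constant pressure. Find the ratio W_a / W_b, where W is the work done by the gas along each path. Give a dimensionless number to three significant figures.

W_a / W_b ≈ 0.447

Path (a) isothermal: W = P₁V₁ ln(V₂/V₁) → W_a/(P₁V₁) = 1.442.
Path (b) isobaric: W = P₁(V₂ − V₁) → W_b/(P₁V₁) = 3.23.
W_a / W_b = 1.442 / 3.23 = 0.4465.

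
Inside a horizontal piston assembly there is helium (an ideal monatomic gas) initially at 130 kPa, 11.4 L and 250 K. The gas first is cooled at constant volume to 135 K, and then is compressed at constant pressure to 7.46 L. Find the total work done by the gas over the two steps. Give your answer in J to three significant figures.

W_total ≈ -277 J

Step 1 (isochoric): W = 0 (constant volume).
After step 1: P = 70.2 kPa (V unchanged).
Step 2 (isobaric): W = PΔV = (70.2 kPa)(7.46 − 11.4 L) = -276.6 J.
W_total = 0 − 276.6 = -276.6 J.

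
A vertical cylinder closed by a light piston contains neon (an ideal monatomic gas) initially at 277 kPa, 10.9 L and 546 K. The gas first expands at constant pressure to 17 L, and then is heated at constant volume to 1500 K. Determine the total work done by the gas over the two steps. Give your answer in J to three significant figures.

Step 1 (isobaric): W = PΔV = (277 kPa)(17 − 10.9 L) = 1690 J.
Step 2 (isochoric): W = 0 (constant volume).
W_total = 1690 + 0 = 1690 J.

W_total ≈ 1690 J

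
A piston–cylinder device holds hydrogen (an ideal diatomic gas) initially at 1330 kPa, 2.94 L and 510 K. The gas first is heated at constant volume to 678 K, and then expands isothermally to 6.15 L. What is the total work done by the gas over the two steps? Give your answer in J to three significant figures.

W_total ≈ 3840 J

Step 1 (isochoric): W = 0 (constant volume).
After step 1: P = 1768 kPa (V unchanged).
Step 2 (isothermal): W = P₁V₁ ln(V₂/V₁) = (5198) ln(6.15/2.94) = 3837 J.
W_total = 0 + 3837 = 3837 J.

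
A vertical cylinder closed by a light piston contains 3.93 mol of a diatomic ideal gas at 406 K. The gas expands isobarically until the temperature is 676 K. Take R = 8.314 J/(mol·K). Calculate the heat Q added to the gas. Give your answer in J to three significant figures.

Isobaric: W = nRΔT = (3.93)(8.314)(270) = 8822 J.
ΔU = nCᵥΔT with Cᵥ = 5R/2: ΔU = (3.93)(20.79)(270) = 22055 J.
Q = ΔU + W = 22055 + 8822 = 30877 J.

Q ≈ 30900 J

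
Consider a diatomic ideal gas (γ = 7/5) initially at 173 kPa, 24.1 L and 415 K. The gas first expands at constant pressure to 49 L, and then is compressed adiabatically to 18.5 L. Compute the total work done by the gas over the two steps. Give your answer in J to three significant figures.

Step 1 (isobaric): W = PΔV = (173 kPa)(49 − 24.1 L) = 4308 J.
After step 1: P = 173 kPa, V = 49 L, T = 843.8 K.
Step 2 (adiabatic): W = (P₁V₁ − P₂V₂)/(γ−1) = (8477 − 12516)/0.4 = -10097 J.
W_total = 4308 − 10097 = -5789 J.

W_total ≈ -5790 J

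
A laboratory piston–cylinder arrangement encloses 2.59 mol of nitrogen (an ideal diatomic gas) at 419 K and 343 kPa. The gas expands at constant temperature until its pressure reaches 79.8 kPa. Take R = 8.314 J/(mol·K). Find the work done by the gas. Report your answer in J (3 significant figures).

W ≈ 13200 J

Isothermal process: W = nRT ln(V₂/V₁) = nRT ln(P₁/P₂).
W = (2.59)(8.314)(419) × ln(343/79.8)
  = 9022 × ln(4.298) = 9022 × 1.458
W_by_gas = 13157 J.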